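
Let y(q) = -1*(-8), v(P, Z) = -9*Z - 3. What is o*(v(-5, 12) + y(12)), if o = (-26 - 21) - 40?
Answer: 8961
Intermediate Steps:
v(P, Z) = -3 - 9*Z
o = -87 (o = -47 - 40 = -87)
y(q) = 8
o*(v(-5, 12) + y(12)) = -87*((-3 - 9*12) + 8) = -87*((-3 - 108) + 8) = -87*(-111 + 8) = -87*(-103) = 8961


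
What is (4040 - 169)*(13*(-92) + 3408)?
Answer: 8562652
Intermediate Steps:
(4040 - 169)*(13*(-92) + 3408) = 3871*(-1196 + 3408) = 3871*2212 = 8562652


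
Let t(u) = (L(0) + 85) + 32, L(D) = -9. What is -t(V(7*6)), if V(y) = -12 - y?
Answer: -108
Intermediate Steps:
t(u) = 108 (t(u) = (-9 + 85) + 32 = 76 + 32 = 108)
-t(V(7*6)) = -1*108 = -108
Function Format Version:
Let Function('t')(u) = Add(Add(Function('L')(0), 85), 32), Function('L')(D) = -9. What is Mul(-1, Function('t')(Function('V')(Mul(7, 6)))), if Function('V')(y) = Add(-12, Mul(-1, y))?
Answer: -108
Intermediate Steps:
Function('t')(u) = 108 (Function('t')(u) = Add(Add(-9, 85), 32) = Add(76, 32) = 108)
Mul(-1, Function('t')(Function('V')(Mul(7, 6)))) = Mul(-1, 108) = -108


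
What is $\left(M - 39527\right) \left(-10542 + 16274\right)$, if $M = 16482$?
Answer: $-132093940$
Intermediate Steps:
$\left(M - 39527\right) \left(-10542 + 16274\right) = \left(16482 - 39527\right) \left(-10542 + 16274\right) = \left(-23045\right) 5732 = -132093940$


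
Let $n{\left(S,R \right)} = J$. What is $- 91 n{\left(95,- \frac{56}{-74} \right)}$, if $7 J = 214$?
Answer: $-2782$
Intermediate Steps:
$J = \frac{214}{7}$ ($J = \frac{1}{7} \cdot 214 = \frac{214}{7} \approx 30.571$)
$n{\left(S,R \right)} = \frac{214}{7}$
$- 91 n{\left(95,- \frac{56}{-74} \right)} = \left(-91\right) \frac{214}{7} = -2782$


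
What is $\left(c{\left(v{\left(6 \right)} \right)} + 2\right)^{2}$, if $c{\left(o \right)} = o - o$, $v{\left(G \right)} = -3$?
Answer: $4$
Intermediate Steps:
$c{\left(o \right)} = 0$
$\left(c{\left(v{\left(6 \right)} \right)} + 2\right)^{2} = \left(0 + 2\right)^{2} = 2^{2} = 4$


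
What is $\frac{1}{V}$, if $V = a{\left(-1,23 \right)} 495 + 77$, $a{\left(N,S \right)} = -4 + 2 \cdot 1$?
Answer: $- \frac{1}{913} \approx -0.0010953$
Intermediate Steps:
$a{\left(N,S \right)} = -2$ ($a{\left(N,S \right)} = -4 + 2 = -2$)
$V = -913$ ($V = \left(-2\right) 495 + 77 = -990 + 77 = -913$)
$\frac{1}{V} = \frac{1}{-913} = - \frac{1}{913}$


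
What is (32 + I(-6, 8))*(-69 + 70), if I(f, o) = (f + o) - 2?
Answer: 32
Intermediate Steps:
I(f, o) = -2 + f + o
(32 + I(-6, 8))*(-69 + 70) = (32 + (-2 - 6 + 8))*(-69 + 70) = (32 + 0)*1 = 32*1 = 32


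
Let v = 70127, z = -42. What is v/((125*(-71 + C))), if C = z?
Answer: -70127/14125 ≈ -4.9647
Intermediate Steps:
C = -42
v/((125*(-71 + C))) = 70127/((125*(-71 - 42))) = 70127/((125*(-113))) = 70127/(-14125) = 70127*(-1/14125) = -70127/14125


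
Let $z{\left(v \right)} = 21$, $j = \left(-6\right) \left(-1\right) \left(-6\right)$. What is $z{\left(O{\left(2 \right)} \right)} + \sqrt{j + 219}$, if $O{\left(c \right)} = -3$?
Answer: $21 + \sqrt{183} \approx 34.528$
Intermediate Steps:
$j = -36$ ($j = 6 \left(-6\right) = -36$)
$z{\left(O{\left(2 \right)} \right)} + \sqrt{j + 219} = 21 + \sqrt{-36 + 219} = 21 + \sqrt{183}$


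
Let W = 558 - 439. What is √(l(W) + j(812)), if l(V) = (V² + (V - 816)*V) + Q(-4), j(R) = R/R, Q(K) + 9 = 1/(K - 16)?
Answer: I*√6879005/10 ≈ 262.28*I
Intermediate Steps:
Q(K) = -9 + 1/(-16 + K) (Q(K) = -9 + 1/(K - 16) = -9 + 1/(-16 + K))
j(R) = 1
W = 119
l(V) = -181/20 + V² + V*(-816 + V) (l(V) = (V² + (V - 816)*V) + (145 - 9*(-4))/(-16 - 4) = (V² + (-816 + V)*V) + (145 + 36)/(-20) = (V² + V*(-816 + V)) - 1/20*181 = (V² + V*(-816 + V)) - 181/20 = -181/20 + V² + V*(-816 + V))
√(l(W) + j(812)) = √((-181/20 - 816*119 + 2*119²) + 1) = √((-181/20 - 97104 + 2*14161) + 1) = √((-181/20 - 97104 + 28322) + 1) = √(-1375821/20 + 1) = √(-1375801/20) = I*√6879005/10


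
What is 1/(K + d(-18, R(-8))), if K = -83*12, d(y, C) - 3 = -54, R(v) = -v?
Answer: -1/1047 ≈ -0.00095511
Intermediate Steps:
d(y, C) = -51 (d(y, C) = 3 - 54 = -51)
K = -996
1/(K + d(-18, R(-8))) = 1/(-996 - 51) = 1/(-1047) = -1/1047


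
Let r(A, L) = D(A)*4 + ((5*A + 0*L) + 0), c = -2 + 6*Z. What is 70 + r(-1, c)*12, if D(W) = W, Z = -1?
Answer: -38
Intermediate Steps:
c = -8 (c = -2 + 6*(-1) = -2 - 6 = -8)
r(A, L) = 9*A (r(A, L) = A*4 + ((5*A + 0*L) + 0) = 4*A + ((5*A + 0) + 0) = 4*A + (5*A + 0) = 4*A + 5*A = 9*A)
70 + r(-1, c)*12 = 70 + (9*(-1))*12 = 70 - 9*12 = 70 - 108 = -38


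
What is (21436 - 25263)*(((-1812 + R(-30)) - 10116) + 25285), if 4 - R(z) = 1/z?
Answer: -1533980237/30 ≈ -5.1133e+7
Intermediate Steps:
R(z) = 4 - 1/z
(21436 - 25263)*(((-1812 + R(-30)) - 10116) + 25285) = (21436 - 25263)*(((-1812 + (4 - 1/(-30))) - 10116) + 25285) = -3827*(((-1812 + (4 - 1*(-1/30))) - 10116) + 25285) = -3827*(((-1812 + (4 + 1/30)) - 10116) + 25285) = -3827*(((-1812 + 121/30) - 10116) + 25285) = -3827*((-54239/30 - 10116) + 25285) = -3827*(-357719/30 + 25285) = -3827*400831/30 = -1533980237/30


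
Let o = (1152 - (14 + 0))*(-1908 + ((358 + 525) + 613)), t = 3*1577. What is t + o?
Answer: -464125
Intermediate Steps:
t = 4731
o = -468856 (o = (1152 - 1*14)*(-1908 + (883 + 613)) = (1152 - 14)*(-1908 + 1496) = 1138*(-412) = -468856)
t + o = 4731 - 468856 = -464125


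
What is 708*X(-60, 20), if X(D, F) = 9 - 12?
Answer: -2124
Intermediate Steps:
X(D, F) = -3
708*X(-60, 20) = 708*(-3) = -2124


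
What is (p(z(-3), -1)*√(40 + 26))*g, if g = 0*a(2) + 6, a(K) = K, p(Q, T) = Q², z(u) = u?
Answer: 54*√66 ≈ 438.70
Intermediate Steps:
g = 6 (g = 0*2 + 6 = 0 + 6 = 6)
(p(z(-3), -1)*√(40 + 26))*g = ((-3)²*√(40 + 26))*6 = (9*√66)*6 = 54*√66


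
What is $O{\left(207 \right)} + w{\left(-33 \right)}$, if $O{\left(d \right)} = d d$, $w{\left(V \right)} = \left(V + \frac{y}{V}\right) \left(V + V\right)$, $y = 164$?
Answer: $45355$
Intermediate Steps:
$w{\left(V \right)} = 2 V \left(V + \frac{164}{V}\right)$ ($w{\left(V \right)} = \left(V + \frac{164}{V}\right) \left(V + V\right) = \left(V + \frac{164}{V}\right) 2 V = 2 V \left(V + \frac{164}{V}\right)$)
$O{\left(d \right)} = d^{2}$
$O{\left(207 \right)} + w{\left(-33 \right)} = 207^{2} + \left(328 + 2 \left(-33\right)^{2}\right) = 42849 + \left(328 + 2 \cdot 1089\right) = 42849 + \left(328 + 2178\right) = 42849 + 2506 = 45355$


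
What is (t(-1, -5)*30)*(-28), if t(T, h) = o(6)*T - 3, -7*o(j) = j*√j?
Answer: 2520 - 720*√6 ≈ 756.37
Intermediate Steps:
o(j) = -j^(3/2)/7 (o(j) = -j*√j/7 = -j^(3/2)/7)
t(T, h) = -3 - 6*T*√6/7 (t(T, h) = (-6*√6/7)*T - 3 = -6*T*√6/7 - 3 = -3 - 6*T*√6/7)
(t(-1, -5)*30)*(-28) = ((-3 - 6/7*(-1)*√6)*30)*(-28) = ((-3 + 6*√6/7)*30)*(-28) = (-90 + 180*√6/7)*(-28) = 2520 - 720*√6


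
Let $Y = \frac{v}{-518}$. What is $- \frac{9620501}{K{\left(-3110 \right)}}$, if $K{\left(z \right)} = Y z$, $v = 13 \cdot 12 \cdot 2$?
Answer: $- \frac{2491709759}{485160} \approx -5135.9$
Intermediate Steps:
$v = 312$ ($v = 156 \cdot 2 = 312$)
$Y = - \frac{156}{259}$ ($Y = \frac{312}{-518} = 312 \left(- \frac{1}{518}\right) = - \frac{156}{259} \approx -0.60232$)
$K{\left(z \right)} = - \frac{156 z}{259}$
$- \frac{9620501}{K{\left(-3110 \right)}} = - \frac{9620501}{\left(- \frac{156}{259}\right) \left(-3110\right)} = - \frac{9620501}{\frac{485160}{259}} = \left(-9620501\right) \frac{259}{485160} = - \frac{2491709759}{485160}$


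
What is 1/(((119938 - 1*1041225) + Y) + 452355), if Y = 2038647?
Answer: 1/1569715 ≈ 6.3706e-7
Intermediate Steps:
1/(((119938 - 1*1041225) + Y) + 452355) = 1/(((119938 - 1*1041225) + 2038647) + 452355) = 1/(((119938 - 1041225) + 2038647) + 452355) = 1/((-921287 + 2038647) + 452355) = 1/(1117360 + 452355) = 1/1569715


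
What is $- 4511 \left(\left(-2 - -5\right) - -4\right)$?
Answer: $-31577$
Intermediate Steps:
$- 4511 \left(\left(-2 - -5\right) - -4\right) = - 4511 \left(\left(-2 + 5\right) + 4\right) = - 4511 \left(3 + 4\right) = \left(-4511\right) 7 = -31577$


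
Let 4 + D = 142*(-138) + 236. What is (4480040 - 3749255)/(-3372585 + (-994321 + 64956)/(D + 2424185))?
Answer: -351481422897/1622092832330 ≈ -0.21668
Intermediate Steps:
D = -19364 (D = -4 + (142*(-138) + 236) = -4 + (-19596 + 236) = -4 - 19360 = -19364)
(4480040 - 3749255)/(-3372585 + (-994321 + 64956)/(D + 2424185)) = (4480040 - 3749255)/(-3372585 + (-994321 + 64956)/(-19364 + 2424185)) = 730785/(-3372585 - 929365/2404821) = 730785/(-8110464161650/2404821) = 730785*(-2404821/8110464161650) = -351481422897/1622092832330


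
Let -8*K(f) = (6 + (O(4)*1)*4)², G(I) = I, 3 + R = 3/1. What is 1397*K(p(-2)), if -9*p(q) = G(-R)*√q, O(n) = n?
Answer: -169037/2 ≈ -84519.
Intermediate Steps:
R = 0 (R = -3 + 3/1 = -3 + 3*1 = -3 + 3 = 0)
p(q) = 0 (p(q) = -(-1*0)*√q/9 = -0*√q = -⅑*0 = 0)
K(f) = -121/2 (K(f) = -(6 + (4*1)*4)²/8 = -(6 + 4*4)²/8 = -(6 + 16)²/8 = -⅛*22² = -⅛*484 = -121/2)
1397*K(p(-2)) = 1397*(-121/2) = -169037/2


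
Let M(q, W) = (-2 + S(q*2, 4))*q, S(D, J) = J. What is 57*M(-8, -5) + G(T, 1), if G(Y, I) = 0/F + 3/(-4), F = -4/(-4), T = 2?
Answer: -3651/4 ≈ -912.75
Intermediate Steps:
F = 1 (F = -4*(-¼) = 1)
G(Y, I) = -¾ (G(Y, I) = 0/1 + 3/(-4) = 0*1 + 3*(-¼) = 0 - ¾ = -¾)
M(q, W) = 2*q (M(q, W) = (-2 + 4)*q = 2*q)
57*M(-8, -5) + G(T, 1) = 57*(2*(-8)) - ¾ = 57*(-16) - ¾ = -912 - ¾ = -3651/4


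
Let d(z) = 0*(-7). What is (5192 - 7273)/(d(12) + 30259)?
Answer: -2081/30259 ≈ -0.068773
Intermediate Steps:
d(z) = 0
(5192 - 7273)/(d(12) + 30259) = (5192 - 7273)/(0 + 30259) = -2081/30259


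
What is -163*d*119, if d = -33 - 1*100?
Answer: 2579801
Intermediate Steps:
d = -133 (d = -33 - 100 = -133)
-163*d*119 = -163*(-133)*119 = 21679*119 = 2579801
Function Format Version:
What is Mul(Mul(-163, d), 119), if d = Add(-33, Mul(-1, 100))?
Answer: 2579801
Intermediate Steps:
d = -133 (d = Add(-33, -100) = -133)
Mul(Mul(-163, d), 119) = Mul(Mul(-163, -133), 119) = Mul(21679, 119) = 2579801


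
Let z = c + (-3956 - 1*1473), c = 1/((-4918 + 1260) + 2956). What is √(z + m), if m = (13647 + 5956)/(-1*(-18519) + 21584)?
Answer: I*√478042259221122414/9384102 ≈ 73.678*I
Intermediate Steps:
c = -1/702 (c = 1/(-3658 + 2956) = 1/(-702) = -1/702 ≈ -0.0014245)
z = -3811159/702 (z = -1/702 + (-3956 - 1*1473) = -1/702 + (-3956 - 1473) = -1/702 - 5429 = -3811159/702 ≈ -5429.0)
m = 19603/40103 (m = 19603/(18519 + 21584) = 19603/40103 ≈ 0.48882)
√(z + m) = √(-3811159/702 + 19603/40103) = √(-152825148071/28152306) = I*√478042259221122414/9384102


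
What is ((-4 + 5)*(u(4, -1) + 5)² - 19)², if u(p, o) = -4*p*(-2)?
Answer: 1822500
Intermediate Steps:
u(p, o) = 8*p
((-4 + 5)*(u(4, -1) + 5)² - 19)² = ((-4 + 5)*(8*4 + 5)² - 19)² = (1*(32 + 5)² - 19)² = (1*37² - 19)² = (1*1369 - 19)² = (1369 - 19)² = 1350² = 1822500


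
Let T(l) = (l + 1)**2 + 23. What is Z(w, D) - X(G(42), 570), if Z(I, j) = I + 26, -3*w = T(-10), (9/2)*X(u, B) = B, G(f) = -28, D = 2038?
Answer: -406/3 ≈ -135.33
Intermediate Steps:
X(u, B) = 2*B/9
T(l) = 23 + (1 + l)**2 (T(l) = (1 + l)**2 + 23 = 23 + (1 + l)**2)
w = -104/3 (w = -(23 + (1 - 10)**2)/3 = -(23 + (-9)**2)/3 = -(23 + 81)/3 = -1/3*104 = -104/3 ≈ -34.667)
Z(I, j) = 26 + I
Z(w, D) - X(G(42), 570) = (26 - 104/3) - 2*570/9 = -26/3 - 1*380/3 = -26/3 - 380/3 = -406/3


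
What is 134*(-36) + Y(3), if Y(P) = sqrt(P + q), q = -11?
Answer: -4824 + 2*I*sqrt(2) ≈ -4824.0 + 2.8284*I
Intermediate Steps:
Y(P) = sqrt(-11 + P) (Y(P) = sqrt(P - 11) = sqrt(-11 + P))
134*(-36) + Y(3) = 134*(-36) + sqrt(-11 + 3) = -4824 + sqrt(-8) = -4824 + 2*I*sqrt(2)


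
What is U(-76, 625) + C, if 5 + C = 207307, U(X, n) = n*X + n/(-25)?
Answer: 159777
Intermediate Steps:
U(X, n) = -n/25 + X*n (U(X, n) = X*n + n*(-1/25) = X*n - n/25 = -n/25 + X*n)
C = 207302 (C = -5 + 207307 = 207302)
U(-76, 625) + C = 625*(-1/25 - 76) + 207302 = 625*(-1901/25) + 207302 = -47525 + 207302 = 159777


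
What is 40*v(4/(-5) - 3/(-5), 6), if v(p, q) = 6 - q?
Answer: 0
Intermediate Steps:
40*v(4/(-5) - 3/(-5), 6) = 40*(6 - 1*6) = 40*(6 - 6) = 40*0 = 0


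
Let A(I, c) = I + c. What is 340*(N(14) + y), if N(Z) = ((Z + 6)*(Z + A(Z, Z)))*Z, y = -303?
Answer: 3895380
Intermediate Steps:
N(Z) = 3*Z²*(6 + Z) (N(Z) = ((Z + 6)*(Z + (Z + Z)))*Z = ((6 + Z)*(Z + 2*Z))*Z = ((6 + Z)*(3*Z))*Z = (3*Z*(6 + Z))*Z = 3*Z²*(6 + Z))
340*(N(14) + y) = 340*(3*14²*(6 + 14) - 303) = 340*(3*196*20 - 303) = 340*(11760 - 303) = 340*11457 = 3895380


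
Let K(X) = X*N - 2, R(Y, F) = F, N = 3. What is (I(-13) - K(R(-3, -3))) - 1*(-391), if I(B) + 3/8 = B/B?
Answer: 3221/8 ≈ 402.63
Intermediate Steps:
I(B) = 5/8 (I(B) = -3/8 + B/B = -3/8 + 1 = 5/8)
K(X) = -2 + 3*X (K(X) = X*3 - 2 = 3*X - 2 = -2 + 3*X)
(I(-13) - K(R(-3, -3))) - 1*(-391) = (5/8 - (-2 + 3*(-3))) - 1*(-391) = (5/8 - (-2 - 9)) + 391 = (5/8 - 1*(-11)) + 391 = (5/8 + 11) + 391 = 93/8 + 391 = 3221/8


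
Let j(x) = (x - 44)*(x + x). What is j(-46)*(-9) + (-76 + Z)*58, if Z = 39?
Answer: -76666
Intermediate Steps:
j(x) = 2*x*(-44 + x) (j(x) = (-44 + x)*(2*x) = 2*x*(-44 + x))
j(-46)*(-9) + (-76 + Z)*58 = (2*(-46)*(-44 - 46))*(-9) + (-76 + 39)*58 = (2*(-46)*(-90))*(-9) - 37*58 = 8280*(-9) - 2146 = -74520 - 2146 = -76666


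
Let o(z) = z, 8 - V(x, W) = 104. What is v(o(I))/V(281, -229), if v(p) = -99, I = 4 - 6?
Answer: 33/32 ≈ 1.0313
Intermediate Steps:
V(x, W) = -96 (V(x, W) = 8 - 1*104 = 8 - 104 = -96)
I = -2
v(o(I))/V(281, -229) = -99/(-96) = -99*(-1/96) = 33/32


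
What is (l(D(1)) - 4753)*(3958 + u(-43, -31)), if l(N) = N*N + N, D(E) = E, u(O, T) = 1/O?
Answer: -808586943/43 ≈ -1.8804e+7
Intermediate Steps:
l(N) = N + N**2 (l(N) = N**2 + N = N + N**2)
(l(D(1)) - 4753)*(3958 + u(-43, -31)) = (1*(1 + 1) - 4753)*(3958 + 1/(-43)) = (1*2 - 4753)*(3958 - 1/43) = (2 - 4753)*(170193/43) = -4751*170193/43 = -808586943/43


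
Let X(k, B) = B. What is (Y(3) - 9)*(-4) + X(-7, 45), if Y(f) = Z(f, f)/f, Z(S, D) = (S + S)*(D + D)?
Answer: 33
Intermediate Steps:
Z(S, D) = 4*D*S (Z(S, D) = (2*S)*(2*D) = 4*D*S)
Y(f) = 4*f (Y(f) = (4*f*f)/f = (4*f²)/f = 4*f)
(Y(3) - 9)*(-4) + X(-7, 45) = (4*3 - 9)*(-4) + 45 = (12 - 9)*(-4) + 45 = 3*(-4) + 45 = -12 + 45 = 33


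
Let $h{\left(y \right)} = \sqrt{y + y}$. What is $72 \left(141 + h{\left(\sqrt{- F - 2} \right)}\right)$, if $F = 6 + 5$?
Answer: $10152 + 72 \sqrt[4]{13} \left(1 + i\right) \approx 10289.0 + 136.72 i$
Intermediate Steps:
$F = 11$
$h{\left(y \right)} = \sqrt{2} \sqrt{y}$ ($h{\left(y \right)} = \sqrt{2 y} = \sqrt{2} \sqrt{y}$)
$72 \left(141 + h{\left(\sqrt{- F - 2} \right)}\right) = 72 \left(141 + \sqrt{2} \sqrt{\sqrt{\left(-1\right) 11 - 2}}\right) = 72 \left(141 + \sqrt{2} \sqrt{\sqrt{-11 - 2}}\right) = 72 \left(141 + \sqrt{2} \sqrt{\sqrt{-13}}\right) = 72 \left(141 + \sqrt{2} \sqrt{i \sqrt{13}}\right) = 72 \left(141 + \sqrt{2} \sqrt[4]{13} \sqrt{i}\right) = 10152 + 72 \sqrt{2} \sqrt[4]{13} \sqrt{i}$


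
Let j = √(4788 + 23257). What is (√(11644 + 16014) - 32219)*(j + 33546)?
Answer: -(32219 - √27658)*(33546 + √28045) ≈ -1.0806e+9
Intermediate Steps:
j = √28045 ≈ 167.47
(√(11644 + 16014) - 32219)*(j + 33546) = (√(11644 + 16014) - 32219)*(√28045 + 33546) = (√27658 - 32219)*(33546 + √28045) = (-32219 + √27658)*(33546 + √28045)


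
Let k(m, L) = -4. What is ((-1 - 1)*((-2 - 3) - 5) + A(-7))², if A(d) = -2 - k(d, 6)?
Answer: 484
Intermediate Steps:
A(d) = 2 (A(d) = -2 - 1*(-4) = -2 + 4 = 2)
((-1 - 1)*((-2 - 3) - 5) + A(-7))² = ((-1 - 1)*((-2 - 3) - 5) + 2)² = (-2*(-5 - 5) + 2)² = (-2*(-10) + 2)² = (20 + 2)² = 22² = 484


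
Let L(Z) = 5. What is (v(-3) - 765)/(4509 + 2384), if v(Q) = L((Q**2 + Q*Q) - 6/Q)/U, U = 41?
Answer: -31360/282613 ≈ -0.11096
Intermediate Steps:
v(Q) = 5/41
(v(-3) - 765)/(4509 + 2384) = (5/41 - 765)/(4509 + 2384) = -31360/41/6893 = -31360/41*1/6893 = -31360/282613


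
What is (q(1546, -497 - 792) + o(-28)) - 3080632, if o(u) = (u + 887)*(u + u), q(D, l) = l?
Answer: -3130025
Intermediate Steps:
o(u) = 2*u*(887 + u) (o(u) = (887 + u)*(2*u) = 2*u*(887 + u))
(q(1546, -497 - 792) + o(-28)) - 3080632 = ((-497 - 792) + 2*(-28)*(887 - 28)) - 3080632 = (-1289 + 2*(-28)*859) - 3080632 = (-1289 - 48104) - 3080632 = -49393 - 3080632 = -3130025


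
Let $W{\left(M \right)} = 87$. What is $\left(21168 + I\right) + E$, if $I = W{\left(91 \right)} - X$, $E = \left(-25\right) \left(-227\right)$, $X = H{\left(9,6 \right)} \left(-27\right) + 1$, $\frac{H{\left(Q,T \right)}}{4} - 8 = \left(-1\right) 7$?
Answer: $27037$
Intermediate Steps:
$H{\left(Q,T \right)} = 4$ ($H{\left(Q,T \right)} = 32 + 4 \left(\left(-1\right) 7\right) = 32 + 4 \left(-7\right) = 32 - 28 = 4$)
$X = -107$ ($X = 4 \left(-27\right) + 1 = -108 + 1 = -107$)
$E = 5675$
$I = 194$ ($I = 87 - -107 = 87 + 107 = 194$)
$\left(21168 + I\right) + E = \left(21168 + 194\right) + 5675 = 21362 + 5675 = 27037$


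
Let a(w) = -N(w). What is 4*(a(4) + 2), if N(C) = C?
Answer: -8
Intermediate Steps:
a(w) = -w
4*(a(4) + 2) = 4*(-1*4 + 2) = 4*(-4 + 2) = 4*(-2) = -8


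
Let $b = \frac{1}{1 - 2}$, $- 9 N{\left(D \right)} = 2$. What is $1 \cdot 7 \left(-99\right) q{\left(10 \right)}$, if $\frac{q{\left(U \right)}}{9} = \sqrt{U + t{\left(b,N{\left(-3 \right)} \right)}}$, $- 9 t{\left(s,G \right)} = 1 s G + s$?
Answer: $- 693 \sqrt{817} \approx -19808.0$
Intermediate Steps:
$N{\left(D \right)} = - \frac{2}{9}$ ($N{\left(D \right)} = \left(- \frac{1}{9}\right) 2 = - \frac{2}{9}$)
$b = -1$ ($b = \frac{1}{-1} = -1$)
$t{\left(s,G \right)} = - \frac{s}{9} - \frac{G s}{9}$ ($t{\left(s,G \right)} = - \frac{1 s G + s}{9} = - \frac{s G + s}{9} = - \frac{G s + s}{9} = - \frac{s + G s}{9} = - \frac{s}{9} - \frac{G s}{9}$)
$q{\left(U \right)} = 9 \sqrt{\frac{7}{81} + U}$ ($q{\left(U \right)} = 9 \sqrt{U - - \frac{1 - \frac{2}{9}}{9}} = 9 \sqrt{U - \left(- \frac{1}{9}\right) \frac{7}{9}} = 9 \sqrt{U + \frac{7}{81}} = 9 \sqrt{\frac{7}{81} + U}$)
$1 \cdot 7 \left(-99\right) q{\left(10 \right)} = 1 \cdot 7 \left(-99\right) \sqrt{7 + 81 \cdot 10} = 7 \left(-99\right) \sqrt{7 + 810} = - 693 \sqrt{817}$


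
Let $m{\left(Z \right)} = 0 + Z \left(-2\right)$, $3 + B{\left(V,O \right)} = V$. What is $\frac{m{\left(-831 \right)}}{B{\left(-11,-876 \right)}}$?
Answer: $- \frac{831}{7} \approx -118.71$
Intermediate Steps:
$B{\left(V,O \right)} = -3 + V$
$m{\left(Z \right)} = - 2 Z$ ($m{\left(Z \right)} = 0 - 2 Z = - 2 Z$)
$\frac{m{\left(-831 \right)}}{B{\left(-11,-876 \right)}} = \frac{\left(-2\right) \left(-831\right)}{-3 - 11} = \frac{1662}{-14} = 1662 \left(- \frac{1}{14}\right) = - \frac{831}{7}$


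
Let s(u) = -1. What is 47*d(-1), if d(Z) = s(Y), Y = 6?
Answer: -47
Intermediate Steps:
d(Z) = -1
47*d(-1) = 47*(-1) = -47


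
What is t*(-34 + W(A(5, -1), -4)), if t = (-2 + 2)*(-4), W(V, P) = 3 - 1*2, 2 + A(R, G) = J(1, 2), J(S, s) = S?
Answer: 0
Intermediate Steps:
A(R, G) = -1 (A(R, G) = -2 + 1 = -1)
W(V, P) = 1 (W(V, P) = 3 - 2 = 1)
t = 0 (t = 0*(-4) = 0)
t*(-34 + W(A(5, -1), -4)) = 0*(-34 + 1) = 0*(-33) = 0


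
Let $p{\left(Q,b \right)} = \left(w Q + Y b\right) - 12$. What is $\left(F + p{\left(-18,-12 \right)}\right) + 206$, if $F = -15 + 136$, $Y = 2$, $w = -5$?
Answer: $381$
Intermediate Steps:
$p{\left(Q,b \right)} = -12 - 5 Q + 2 b$ ($p{\left(Q,b \right)} = \left(- 5 Q + 2 b\right) - 12 = -12 - 5 Q + 2 b$)
$F = 121$
$\left(F + p{\left(-18,-12 \right)}\right) + 206 = \left(121 - -54\right) + 206 = \left(121 + 54\right) + 206 = 175 + 206 = 381$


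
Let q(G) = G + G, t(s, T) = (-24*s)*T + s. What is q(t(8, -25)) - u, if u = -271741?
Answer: 281357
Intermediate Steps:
t(s, T) = s - 24*T*s (t(s, T) = -24*T*s + s = s - 24*T*s)
q(G) = 2*G
q(t(8, -25)) - u = 2*(8*(1 - 24*(-25))) - 1*(-271741) = 2*(8*(1 + 600)) + 271741 = 2*(8*601) + 271741 = 2*4808 + 271741 = 9616 + 271741 = 281357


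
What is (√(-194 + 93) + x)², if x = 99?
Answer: (99 + I*√101)² ≈ 9700.0 + 1989.9*I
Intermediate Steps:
(√(-194 + 93) + x)² = (√(-194 + 93) + 99)² = (√(-101) + 99)² = (I*√101 + 99)² = (99 + I*√101)²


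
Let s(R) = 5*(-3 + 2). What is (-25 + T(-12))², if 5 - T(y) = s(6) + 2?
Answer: 289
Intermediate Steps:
s(R) = -5 (s(R) = 5*(-1) = -5)
T(y) = 8 (T(y) = 5 - (-5 + 2) = 5 - 1*(-3) = 5 + 3 = 8)
(-25 + T(-12))² = (-25 + 8)² = (-17)² = 289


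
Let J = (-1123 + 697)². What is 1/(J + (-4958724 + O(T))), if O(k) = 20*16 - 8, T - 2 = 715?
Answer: -1/4776936 ≈ -2.0934e-7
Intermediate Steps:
T = 717 (T = 2 + 715 = 717)
O(k) = 312 (O(k) = 320 - 8 = 312)
J = 181476 (J = (-426)² = 181476)
1/(J + (-4958724 + O(T))) = 1/(181476 + (-4958724 + 312)) = 1/(181476 - 4958412) = 1/(-4776936) = -1/4776936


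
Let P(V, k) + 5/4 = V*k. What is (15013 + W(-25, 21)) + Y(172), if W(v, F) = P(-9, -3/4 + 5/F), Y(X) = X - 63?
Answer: 211755/14 ≈ 15125.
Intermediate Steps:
P(V, k) = -5/4 + V*k
Y(X) = -63 + X
W(v, F) = 11/2 - 45/F (W(v, F) = -5/4 - 9*(-3/4 + 5/F) = -5/4 - 9*(-3*¼ + 5/F) = -5/4 - 9*(-¾ + 5/F) = -5/4 + (27/4 - 45/F) = 11/2 - 45/F)
(15013 + W(-25, 21)) + Y(172) = (15013 + (11/2 - 45/21)) + (-63 + 172) = (15013 + (11/2 - 45*1/21)) + 109 = (15013 + (11/2 - 15/7)) + 109 = (15013 + 47/14) + 109 = 210229/14 + 109 = 211755/14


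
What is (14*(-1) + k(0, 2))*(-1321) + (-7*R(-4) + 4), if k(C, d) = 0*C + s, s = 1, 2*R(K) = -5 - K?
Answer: 34361/2 ≈ 17181.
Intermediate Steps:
R(K) = -5/2 - K/2 (R(K) = (-5 - K)/2 = -5/2 - K/2)
k(C, d) = 1 (k(C, d) = 0*C + 1 = 0 + 1 = 1)
(14*(-1) + k(0, 2))*(-1321) + (-7*R(-4) + 4) = (14*(-1) + 1)*(-1321) + (-7*(-5/2 - ½*(-4)) + 4) = (-14 + 1)*(-1321) + (-7*(-5/2 + 2) + 4) = -13*(-1321) + (-7*(-½) + 4) = 17173 + (7/2 + 4) = 17173 + 15/2 = 34361/2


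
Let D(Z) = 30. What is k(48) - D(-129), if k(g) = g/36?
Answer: -86/3 ≈ -28.667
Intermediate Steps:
k(g) = g/36 (k(g) = g*(1/36) = g/36)
k(48) - D(-129) = (1/36)*48 - 1*30 = 4/3 - 30 = -86/3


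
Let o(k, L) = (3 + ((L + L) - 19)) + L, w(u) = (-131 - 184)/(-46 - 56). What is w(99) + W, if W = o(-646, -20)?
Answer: -2479/34 ≈ -72.912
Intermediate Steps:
w(u) = 105/34 (w(u) = -315/(-102) = -315*(-1/102) = 105/34)
o(k, L) = -16 + 3*L (o(k, L) = (3 + (2*L - 19)) + L = (3 + (-19 + 2*L)) + L = (-16 + 2*L) + L = -16 + 3*L)
W = -76 (W = -16 + 3*(-20) = -16 - 60 = -76)
w(99) + W = 105/34 - 76 = -2479/34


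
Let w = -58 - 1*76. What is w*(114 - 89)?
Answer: -3350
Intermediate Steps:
w = -134 (w = -58 - 76 = -134)
w*(114 - 89) = -134*(114 - 89) = -134*25 = -3350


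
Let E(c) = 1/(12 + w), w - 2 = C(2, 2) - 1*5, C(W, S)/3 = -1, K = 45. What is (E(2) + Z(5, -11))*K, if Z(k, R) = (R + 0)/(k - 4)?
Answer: -975/2 ≈ -487.50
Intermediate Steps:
C(W, S) = -3 (C(W, S) = 3*(-1) = -3)
w = -6 (w = 2 + (-3 - 1*5) = 2 + (-3 - 5) = 2 - 8 = -6)
Z(k, R) = R/(-4 + k)
E(c) = ⅙ (E(c) = 1/(12 - 6) = 1/6 = ⅙)
(E(2) + Z(5, -11))*K = (⅙ - 11/(-4 + 5))*45 = (⅙ - 11/1)*45 = (⅙ - 11*1)*45 = (⅙ - 11)*45 = -65/6*45 = -975/2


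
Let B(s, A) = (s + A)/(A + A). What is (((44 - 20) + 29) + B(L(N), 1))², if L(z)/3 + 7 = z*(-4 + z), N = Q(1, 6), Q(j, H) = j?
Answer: 5929/4 ≈ 1482.3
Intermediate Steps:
N = 1
L(z) = -21 + 3*z*(-4 + z) (L(z) = -21 + 3*(z*(-4 + z)) = -21 + 3*z*(-4 + z))
B(s, A) = (A + s)/(2*A) (B(s, A) = (A + s)/((2*A)) = (A + s)*(1/(2*A)) = (A + s)/(2*A))
(((44 - 20) + 29) + B(L(N), 1))² = (((44 - 20) + 29) + (½)*(1 + (-21 - 12*1 + 3*1²))/1)² = ((24 + 29) + (½)*1*(1 + (-21 - 12 + 3*1)))² = (53 + (½)*1*(1 + (-21 - 12 + 3)))² = (53 + (½)*1*(1 - 30))² = (53 + (½)*1*(-29))² = (53 - 29/2)² = (77/2)² = 5929/4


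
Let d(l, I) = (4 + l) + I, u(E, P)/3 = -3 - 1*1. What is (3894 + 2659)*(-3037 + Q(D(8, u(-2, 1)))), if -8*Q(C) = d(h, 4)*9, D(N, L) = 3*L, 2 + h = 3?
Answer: -159742481/8 ≈ -1.9968e+7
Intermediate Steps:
h = 1 (h = -2 + 3 = 1)
u(E, P) = -12 (u(E, P) = 3*(-3 - 1*1) = 3*(-3 - 1) = 3*(-4) = -12)
d(l, I) = 4 + I + l
Q(C) = -81/8 (Q(C) = -(4 + 4 + 1)*9/8 = -9*9/8 = -⅛*81 = -81/8)
(3894 + 2659)*(-3037 + Q(D(8, u(-2, 1)))) = (3894 + 2659)*(-3037 - 81/8) = 6553*(-24377/8) = -159742481/8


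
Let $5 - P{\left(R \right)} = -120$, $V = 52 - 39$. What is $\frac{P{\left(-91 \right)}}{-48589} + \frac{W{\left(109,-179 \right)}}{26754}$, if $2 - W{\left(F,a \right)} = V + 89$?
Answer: $- \frac{4101575}{649975053} \approx -0.0063104$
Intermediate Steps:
$V = 13$ ($V = 52 - 39 = 13$)
$P{\left(R \right)} = 125$ ($P{\left(R \right)} = 5 - -120 = 5 + 120 = 125$)
$W{\left(F,a \right)} = -100$ ($W{\left(F,a \right)} = 2 - \left(13 + 89\right) = 2 - 102 = -100$)
$\frac{P{\left(-91 \right)}}{-48589} + \frac{W{\left(109,-179 \right)}}{26754} = \frac{125}{-48589} - \frac{100}{26754} = 125 \left(- \frac{1}{48589}\right) - \frac{50}{13377} = - \frac{125}{48589} - \frac{50}{13377} = - \frac{4101575}{649975053}$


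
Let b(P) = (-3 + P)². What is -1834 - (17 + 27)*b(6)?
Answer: -2230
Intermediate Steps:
-1834 - (17 + 27)*b(6) = -1834 - (17 + 27)*(-3 + 6)² = -1834 - 44*3² = -1834 - 44*9 = -1834 - 1*396 = -1834 - 396 = -2230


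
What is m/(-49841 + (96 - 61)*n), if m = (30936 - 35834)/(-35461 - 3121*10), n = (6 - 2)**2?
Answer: -4898/3285613551 ≈ -1.4907e-6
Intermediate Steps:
n = 16 (n = 4**2 = 16)
m = 4898/66671 (m = -4898/(-35461 - 31210) = -4898/(-66671) = -4898*(-1/66671) = 4898/66671 ≈ 0.073465)
m/(-49841 + (96 - 61)*n) = 4898/(66671*(-49841 + (96 - 61)*16)) = 4898/(66671*(-49841 + 35*16)) = 4898/(66671*(-49841 + 560)) = (4898/66671)/(-49281) = (4898/66671)*(-1/49281) = -4898/3285613551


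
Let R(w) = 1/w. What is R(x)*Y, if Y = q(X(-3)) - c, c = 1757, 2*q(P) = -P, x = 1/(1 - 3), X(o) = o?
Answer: 3511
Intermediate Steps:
x = -1/2 (x = 1/(-2) = -1/2 ≈ -0.50000)
q(P) = -P/2 (q(P) = (-P)/2 = -P/2)
R(w) = 1/w
Y = -3511/2 (Y = -1/2*(-3) - 1*1757 = 3/2 - 1757 = -3511/2 ≈ -1755.5)
R(x)*Y = -3511/2/(-1/2) = -2*(-3511/2) = 3511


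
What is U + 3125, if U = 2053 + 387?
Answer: 5565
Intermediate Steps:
U = 2440
U + 3125 = 2440 + 3125 = 5565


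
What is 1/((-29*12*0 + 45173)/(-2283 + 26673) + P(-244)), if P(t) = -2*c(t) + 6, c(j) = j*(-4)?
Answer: -24390/47417767 ≈ -0.00051436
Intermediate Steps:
c(j) = -4*j
P(t) = 6 + 8*t (P(t) = -(-8)*t + 6 = 8*t + 6 = 6 + 8*t)
1/((-29*12*0 + 45173)/(-2283 + 26673) + P(-244)) = 1/((-29*12*0 + 45173)/(-2283 + 26673) + (6 + 8*(-244))) = 1/((-348*0 + 45173)/24390 + (6 - 1952)) = 1/((0 + 45173)*(1/24390) - 1946) = 1/(45173*(1/24390) - 1946) = 1/(45173/24390 - 1946) = 1/(-47417767/24390) = -24390/47417767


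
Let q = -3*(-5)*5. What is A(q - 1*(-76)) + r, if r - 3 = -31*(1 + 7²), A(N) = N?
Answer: -1396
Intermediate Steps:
q = 75 (q = 15*5 = 75)
r = -1547 (r = 3 - 31*(1 + 7²) = 3 - 31*(1 + 49) = 3 - 31*50 = 3 - 1550 = -1547)
A(q - 1*(-76)) + r = (75 - 1*(-76)) - 1547 = (75 + 76) - 1547 = 151 - 1547 = -1396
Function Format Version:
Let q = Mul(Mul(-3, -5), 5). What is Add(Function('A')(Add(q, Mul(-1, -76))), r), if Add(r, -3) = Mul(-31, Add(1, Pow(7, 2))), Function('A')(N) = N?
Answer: -1396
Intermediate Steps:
q = 75 (q = Mul(15, 5) = 75)
r = -1547 (r = Add(3, Mul(-31, Add(1, Pow(7, 2)))) = Add(3, Mul(-31, Add(1, 49))) = Add(3, Mul(-31, 50)) = Add(3, -1550) = -1547)
Add(Function('A')(Add(q, Mul(-1, -76))), r) = Add(Add(75, Mul(-1, -76)), -1547) = Add(Add(75, 76), -1547) = Add(151, -1547) = -1396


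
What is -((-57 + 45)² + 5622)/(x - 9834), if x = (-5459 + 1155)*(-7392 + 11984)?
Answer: 2883/9886901 ≈ 0.00029160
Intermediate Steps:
x = -19763968 (x = -4304*4592 = -19763968)
-((-57 + 45)² + 5622)/(x - 9834) = -((-57 + 45)² + 5622)/(-19763968 - 9834) = -((-12)² + 5622)/(-19773802) = -(144 + 5622)*(-1)/19773802 = -5766*(-1)/19773802 = -1*(-2883/9886901) = 2883/9886901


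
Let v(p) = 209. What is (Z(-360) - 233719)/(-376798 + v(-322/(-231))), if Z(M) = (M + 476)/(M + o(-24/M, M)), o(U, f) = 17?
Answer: 80165733/129170027 ≈ 0.62062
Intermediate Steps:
Z(M) = (476 + M)/(17 + M) (Z(M) = (M + 476)/(M + 17) = (476 + M)/(17 + M))
(Z(-360) - 233719)/(-376798 + v(-322/(-231))) = ((476 - 360)/(17 - 360) - 233719)/(-376798 + 209) = (116/(-343) - 233719)/(-376589) = (-1/343*116 - 233719)*(-1/376589) = (-116/343 - 233719)*(-1/376589) = -80165733/343*(-1/376589) = 80165733/129170027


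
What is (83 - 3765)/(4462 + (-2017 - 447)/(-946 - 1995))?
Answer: -5414381/6562603 ≈ -0.82504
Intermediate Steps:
(83 - 3765)/(4462 + (-2017 - 447)/(-946 - 1995)) = -3682/(4462 - 2464/(-2941)) = -3682/(4462 - 2464*(-1/2941)) = -3682/(4462 + 2464/2941) = -3682/13125206/2941 = -3682*2941/13125206 = -5414381/6562603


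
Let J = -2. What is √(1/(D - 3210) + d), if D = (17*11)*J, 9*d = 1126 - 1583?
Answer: I*√22930558/672 ≈ 7.1259*I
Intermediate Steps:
d = -457/9 (d = (1126 - 1583)/9 = (⅑)*(-457) = -457/9 ≈ -50.778)
D = -374 (D = (17*11)*(-2) = 187*(-2) = -374)
√(1/(D - 3210) + d) = √(1/(-374 - 3210) - 457/9) = √(1/(-3584) - 457/9) = √(-1/3584 - 457/9) = √(-1637897/32256) = I*√22930558/672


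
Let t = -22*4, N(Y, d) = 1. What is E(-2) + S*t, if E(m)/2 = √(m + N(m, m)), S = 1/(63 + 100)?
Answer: -88/163 + 2*I ≈ -0.53988 + 2.0*I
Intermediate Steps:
S = 1/163 ≈ 0.0061350
t = -88
E(m) = 2*√(1 + m) (E(m) = 2*√(m + 1) = 2*√(1 + m))
E(-2) + S*t = 2*√(1 - 2) + (1/163)*(-88) = 2*√(-1) - 88/163 = 2*I - 88/163 = -88/163 + 2*I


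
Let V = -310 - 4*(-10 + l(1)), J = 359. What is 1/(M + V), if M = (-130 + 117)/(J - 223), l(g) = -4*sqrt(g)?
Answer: -136/34557 ≈ -0.0039355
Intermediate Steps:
M = -13/136 (M = (-130 + 117)/(359 - 223) = -13/136 ≈ -0.095588)
V = -254 (V = -310 - 4*(-10 - 4*sqrt(1)) = -310 - 4*(-10 - 4*1) = -310 - 4*(-10 - 4) = -310 - 4*(-14) = -310 + 56 = -254)
1/(M + V) = 1/(-13/136 - 254) = 1/(-34557/136) = -136/34557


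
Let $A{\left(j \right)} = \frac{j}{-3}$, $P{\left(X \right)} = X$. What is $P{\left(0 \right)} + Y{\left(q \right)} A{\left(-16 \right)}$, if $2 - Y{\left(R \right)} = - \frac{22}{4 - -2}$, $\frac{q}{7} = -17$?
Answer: $\frac{272}{9} \approx 30.222$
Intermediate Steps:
$q = -119$ ($q = 7 \left(-17\right) = -119$)
$A{\left(j \right)} = - \frac{j}{3}$ ($A{\left(j \right)} = j \left(- \frac{1}{3}\right) = - \frac{j}{3}$)
$Y{\left(R \right)} = \frac{17}{3}$ ($Y{\left(R \right)} = 2 - - \frac{22}{4 - -2} = 2 - - \frac{22}{4 + 2} = 2 - - \frac{22}{6} = 2 - \left(-22\right) \frac{1}{6} = 2 - - \frac{11}{3} = 2 + \frac{11}{3} = \frac{17}{3}$)
$P{\left(0 \right)} + Y{\left(q \right)} A{\left(-16 \right)} = 0 + \frac{17 \left(\left(- \frac{1}{3}\right) \left(-16\right)\right)}{3} = 0 + \frac{17}{3} \cdot \frac{16}{3} = 0 + \frac{272}{9} = \frac{272}{9}$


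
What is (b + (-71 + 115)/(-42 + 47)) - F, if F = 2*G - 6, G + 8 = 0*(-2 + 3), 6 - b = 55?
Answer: -91/5 ≈ -18.200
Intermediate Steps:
b = -49 (b = 6 - 1*55 = 6 - 55 = -49)
G = -8 (G = -8 + 0*(-2 + 3) = -8 + 0*1 = -8 + 0 = -8)
F = -22 (F = 2*(-8) - 6 = -16 - 6 = -22)
(b + (-71 + 115)/(-42 + 47)) - F = (-49 + (-71 + 115)/(-42 + 47)) - 1*(-22) = (-49 + 44/5) + 22 = -201/5 + 22 = -91/5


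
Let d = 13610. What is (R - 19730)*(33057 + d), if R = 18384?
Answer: -62813782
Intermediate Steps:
(R - 19730)*(33057 + d) = (18384 - 19730)*(33057 + 13610) = -1346*46667 = -62813782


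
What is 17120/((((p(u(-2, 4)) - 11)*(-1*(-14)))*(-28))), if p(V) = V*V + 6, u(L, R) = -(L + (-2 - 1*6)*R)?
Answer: -2140/56399 ≈ -0.037944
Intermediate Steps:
u(L, R) = -L + 8*R (u(L, R) = -(L + (-2 - 6)*R) = -(L - 8*R) = -L + 8*R)
p(V) = 6 + V² (p(V) = V² + 6 = 6 + V²)
17120/((((p(u(-2, 4)) - 11)*(-1*(-14)))*(-28))) = 17120/(((((6 + (-1*(-2) + 8*4)²) - 11)*(-1*(-14)))*(-28))) = 17120/(((((6 + (2 + 32)²) - 11)*14)*(-28))) = 17120/(((((6 + 34²) - 11)*14)*(-28))) = 17120/(((((6 + 1156) - 11)*14)*(-28))) = 17120/((((1162 - 11)*14)*(-28))) = 17120/(((1151*14)*(-28))) = 17120/((16114*(-28))) = 17120/(-451192) = 17120*(-1/451192) = -2140/56399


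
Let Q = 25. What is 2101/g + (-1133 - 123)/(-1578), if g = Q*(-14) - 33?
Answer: -1417165/302187 ≈ -4.6897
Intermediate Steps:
g = -383 (g = 25*(-14) - 33 = -350 - 33 = -383)
2101/g + (-1133 - 123)/(-1578) = 2101/(-383) + (-1133 - 123)/(-1578) = 2101*(-1/383) - 1256*(-1/1578) = -2101/383 + 628/789 = -1417165/302187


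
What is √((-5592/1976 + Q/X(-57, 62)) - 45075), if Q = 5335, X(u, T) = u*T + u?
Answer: I*√10915718303217/15561 ≈ 212.32*I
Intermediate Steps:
X(u, T) = u + T*u (X(u, T) = T*u + u = u + T*u)
√((-5592/1976 + Q/X(-57, 62)) - 45075) = √((-5592/1976 + 5335/((-57*(1 + 62)))) - 45075) = √((-5592*1/1976 + 5335/((-57*63))) - 45075) = √((-699/247 + 5335/(-3591)) - 45075) = √((-699/247 + 5335*(-1/3591)) - 45075) = √((-699/247 - 5335/3591) - 45075) = √(-201466/46683 - 45075) = √(-2104437691/46683) = I*√10915718303217/15561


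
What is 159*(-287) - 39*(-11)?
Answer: -45204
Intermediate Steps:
159*(-287) - 39*(-11) = -45633 + 429 = -45204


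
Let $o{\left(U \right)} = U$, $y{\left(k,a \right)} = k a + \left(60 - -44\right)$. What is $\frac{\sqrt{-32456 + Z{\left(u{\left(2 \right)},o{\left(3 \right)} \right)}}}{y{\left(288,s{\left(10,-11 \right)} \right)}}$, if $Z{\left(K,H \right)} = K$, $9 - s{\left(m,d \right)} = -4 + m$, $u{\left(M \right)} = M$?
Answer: $\frac{3 i \sqrt{3606}}{968} \approx 0.18611 i$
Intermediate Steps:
$s{\left(m,d \right)} = 13 - m$ ($s{\left(m,d \right)} = 9 - \left(-4 + m\right) = 13 - m$)
$y{\left(k,a \right)} = 104 + a k$ ($y{\left(k,a \right)} = a k + \left(60 + 44\right) = a k + 104 = 104 + a k$)
$\frac{\sqrt{-32456 + Z{\left(u{\left(2 \right)},o{\left(3 \right)} \right)}}}{y{\left(288,s{\left(10,-11 \right)} \right)}} = \frac{\sqrt{-32456 + 2}}{104 + \left(13 - 10\right) 288} = \frac{\sqrt{-32454}}{104 + \left(13 - 10\right) 288} = \frac{3 i \sqrt{3606}}{104 + 3 \cdot 288} = \frac{3 i \sqrt{3606}}{104 + 864} = \frac{3 i \sqrt{3606}}{968}$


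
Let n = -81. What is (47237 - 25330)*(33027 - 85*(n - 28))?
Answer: 926490844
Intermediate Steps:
(47237 - 25330)*(33027 - 85*(n - 28)) = (47237 - 25330)*(33027 - 85*(-81 - 28)) = 21907*(33027 - 85*(-109)) = 21907*(33027 + 9265) = 21907*42292 = 926490844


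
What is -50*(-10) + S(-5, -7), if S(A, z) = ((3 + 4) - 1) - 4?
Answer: 502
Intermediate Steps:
S(A, z) = 2 (S(A, z) = (7 - 1) - 4 = 6 - 4 = 2)
-50*(-10) + S(-5, -7) = -50*(-10) + 2 = 500 + 2 = 502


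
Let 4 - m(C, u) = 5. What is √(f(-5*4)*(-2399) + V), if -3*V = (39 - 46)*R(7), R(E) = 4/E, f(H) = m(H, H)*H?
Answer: 8*I*√6747/3 ≈ 219.04*I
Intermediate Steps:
m(C, u) = -1 (m(C, u) = 4 - 1*5 = 4 - 5 = -1)
f(H) = -H
V = 4/3 (V = -(39 - 46)*4/7/3 = -(-7)*4*(⅐)/3 = -(-7)*4/(3*7) = -⅓*(-4) = 4/3 ≈ 1.3333)
√(f(-5*4)*(-2399) + V) = √(-(-5)*4*(-2399) + 4/3) = √(-1*(-20)*(-2399) + 4/3) = √(20*(-2399) + 4/3) = √(-47980 + 4/3) = √(-143936/3) = 8*I*√6747/3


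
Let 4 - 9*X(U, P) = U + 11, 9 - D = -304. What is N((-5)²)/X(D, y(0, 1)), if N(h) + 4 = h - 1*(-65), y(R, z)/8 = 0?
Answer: -387/160 ≈ -2.4188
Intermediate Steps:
y(R, z) = 0 (y(R, z) = 8*0 = 0)
D = 313 (D = 9 - 1*(-304) = 9 + 304 = 313)
X(U, P) = -7/9 - U/9 (X(U, P) = 4/9 - (U + 11)/9 = 4/9 - (11 + U)/9 = 4/9 + (-11/9 - U/9) = -7/9 - U/9)
N(h) = 61 + h (N(h) = -4 + (h - 1*(-65)) = -4 + (h + 65) = -4 + (65 + h) = 61 + h)
N((-5)²)/X(D, y(0, 1)) = (61 + (-5)²)/(-7/9 - ⅑*313) = (61 + 25)/(-7/9 - 313/9) = 86/(-320/9) = 86*(-9/320) = -387/160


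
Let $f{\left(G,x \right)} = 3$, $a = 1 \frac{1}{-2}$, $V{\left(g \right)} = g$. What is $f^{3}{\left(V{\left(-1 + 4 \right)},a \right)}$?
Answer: $27$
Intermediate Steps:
$a = - \frac{1}{2}$ ($a = 1 \left(- \frac{1}{2}\right) = - \frac{1}{2} \approx -0.5$)
$f^{3}{\left(V{\left(-1 + 4 \right)},a \right)} = 3^{3} = 27$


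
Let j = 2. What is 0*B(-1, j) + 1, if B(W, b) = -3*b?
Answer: 1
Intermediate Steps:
0*B(-1, j) + 1 = 0*(-3*2) + 1 = 0*(-6) + 1 = 0 + 1 = 1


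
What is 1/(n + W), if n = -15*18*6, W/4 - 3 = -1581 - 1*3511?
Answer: -1/21976 ≈ -4.5504e-5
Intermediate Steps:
W = -20356 (W = 12 + 4*(-1581 - 1*3511) = 12 + 4*(-1581 - 3511) = 12 + 4*(-5092) = 12 - 20368 = -20356)
n = -1620 (n = -270*6 = -1620)
1/(n + W) = 1/(-1620 - 20356) = 1/(-21976) = -1/21976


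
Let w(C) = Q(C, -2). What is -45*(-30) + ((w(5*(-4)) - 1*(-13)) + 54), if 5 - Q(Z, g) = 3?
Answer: 1419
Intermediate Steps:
Q(Z, g) = 2 (Q(Z, g) = 5 - 1*3 = 5 - 3 = 2)
w(C) = 2
-45*(-30) + ((w(5*(-4)) - 1*(-13)) + 54) = -45*(-30) + ((2 - 1*(-13)) + 54) = 1350 + ((2 + 13) + 54) = 1350 + (15 + 54) = 1350 + 69 = 1419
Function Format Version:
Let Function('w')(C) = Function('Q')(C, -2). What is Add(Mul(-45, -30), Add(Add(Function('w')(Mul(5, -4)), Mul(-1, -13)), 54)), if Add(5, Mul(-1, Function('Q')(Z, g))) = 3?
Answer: 1419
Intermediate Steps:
Function('Q')(Z, g) = 2 (Function('Q')(Z, g) = Add(5, Mul(-1, 3)) = Add(5, -3) = 2)
Function('w')(C) = 2
Add(Mul(-45, -30), Add(Add(Function('w')(Mul(5, -4)), Mul(-1, -13)), 54)) = Add(Mul(-45, -30), Add(Add(2, Mul(-1, -13)), 54)) = Add(1350, Add(Add(2, 13), 54)) = Add(1350, Add(15, 54)) = Add(1350, 69) = 1419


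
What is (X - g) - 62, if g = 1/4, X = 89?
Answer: 107/4 ≈ 26.750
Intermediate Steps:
g = ¼ ≈ 0.25000
(X - g) - 62 = (89 - 1*¼) - 62 = (89 - ¼) - 62 = 355/4 - 62 = 107/4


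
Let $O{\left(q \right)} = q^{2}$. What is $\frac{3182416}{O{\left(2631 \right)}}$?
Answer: $\frac{3182416}{6922161} \approx 0.45974$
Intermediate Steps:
$\frac{3182416}{O{\left(2631 \right)}} = \frac{3182416}{2631^{2}} = \frac{3182416}{6922161}$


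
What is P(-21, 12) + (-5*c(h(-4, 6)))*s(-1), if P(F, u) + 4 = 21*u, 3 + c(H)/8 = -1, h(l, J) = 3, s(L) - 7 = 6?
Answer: 2328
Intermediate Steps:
s(L) = 13 (s(L) = 7 + 6 = 13)
c(H) = -32 (c(H) = -24 + 8*(-1) = -24 - 8 = -32)
P(F, u) = -4 + 21*u
P(-21, 12) + (-5*c(h(-4, 6)))*s(-1) = (-4 + 21*12) - 5*(-32)*13 = (-4 + 252) + 160*13 = 248 + 2080 = 2328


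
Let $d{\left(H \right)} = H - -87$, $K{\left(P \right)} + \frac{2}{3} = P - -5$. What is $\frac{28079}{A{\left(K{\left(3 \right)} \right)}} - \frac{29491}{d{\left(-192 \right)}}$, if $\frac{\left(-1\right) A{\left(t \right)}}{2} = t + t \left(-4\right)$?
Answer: $\frac{606557}{660} \approx 919.03$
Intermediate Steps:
$K{\left(P \right)} = \frac{13}{3} + P$ ($K{\left(P \right)} = - \frac{2}{3} + \left(P - -5\right) = - \frac{2}{3} + \left(P + 5\right) = - \frac{2}{3} + \left(5 + P\right) = \frac{13}{3} + P$)
$d{\left(H \right)} = 87 + H$ ($d{\left(H \right)} = H + 87 = 87 + H$)
$A{\left(t \right)} = 6 t$ ($A{\left(t \right)} = - 2 \left(t + t \left(-4\right)\right) = - 2 \left(t - 4 t\right) = - 2 \left(- 3 t\right) = 6 t$)
$\frac{28079}{A{\left(K{\left(3 \right)} \right)}} - \frac{29491}{d{\left(-192 \right)}} = \frac{28079}{6 \left(\frac{13}{3} + 3\right)} - \frac{29491}{87 - 192} = \frac{28079}{6 \cdot \frac{22}{3}} - \frac{29491}{-105} = \frac{28079}{44} - - \frac{4213}{15} = 28079 \cdot \frac{1}{44} + \frac{4213}{15} = \frac{28079}{44} + \frac{4213}{15} = \frac{606557}{660}$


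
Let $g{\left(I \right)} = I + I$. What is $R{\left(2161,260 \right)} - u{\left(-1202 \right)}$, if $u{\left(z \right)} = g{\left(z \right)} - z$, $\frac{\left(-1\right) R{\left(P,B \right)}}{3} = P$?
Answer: $-5281$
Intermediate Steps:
$R{\left(P,B \right)} = - 3 P$
$g{\left(I \right)} = 2 I$
$u{\left(z \right)} = z$ ($u{\left(z \right)} = 2 z - z = z$)
$R{\left(2161,260 \right)} - u{\left(-1202 \right)} = \left(-3\right) 2161 - -1202 = -6483 + 1202 = -5281$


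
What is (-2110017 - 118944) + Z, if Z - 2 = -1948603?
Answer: -4177562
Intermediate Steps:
Z = -1948601 (Z = 2 - 1948603 = -1948601)
(-2110017 - 118944) + Z = (-2110017 - 118944) - 1948601 = -2228961 - 1948601 = -4177562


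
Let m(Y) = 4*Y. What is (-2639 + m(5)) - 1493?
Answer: -4112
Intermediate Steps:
(-2639 + m(5)) - 1493 = (-2639 + 4*5) - 1493 = (-2639 + 20) - 1493 = -2619 - 1493 = -4112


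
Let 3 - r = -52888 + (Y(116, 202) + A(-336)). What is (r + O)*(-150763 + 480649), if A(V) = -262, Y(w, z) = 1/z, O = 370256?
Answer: 14107346673831/101 ≈ 1.3968e+11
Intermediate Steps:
r = 10736905/202 (r = 3 - (-52888 + (1/202 - 262)) = 3 - (-52888 - 52923/202) = 3 - 1*(-10736299/202) = 3 + 10736299/202 = 10736905/202 ≈ 53153.)
(r + O)*(-150763 + 480649) = (10736905/202 + 370256)*(-150763 + 480649) = (85528617/202)*329886 = 14107346673831/101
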